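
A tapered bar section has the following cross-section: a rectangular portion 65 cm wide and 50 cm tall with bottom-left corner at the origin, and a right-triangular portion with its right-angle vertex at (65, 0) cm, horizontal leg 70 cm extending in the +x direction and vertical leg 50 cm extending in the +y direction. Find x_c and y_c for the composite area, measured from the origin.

x_c = 52.04 cm, y_c = 22.08 cm

rectangular portion: A = 65 × 50 = 3250.00, centroid at (32.50, 25.00).
triangular portion: A = ½·70·50 = 1750.00, centroid at (88.33, 16.67).
ΣA = 5000.00 cm², ΣAx_c = 260208.33 cm³, ΣAy_c = 110416.67 cm³.
x_c = 260208.33/5000.00 = 52.04 cm; y_c = 110416.67/5000.00 = 22.08 cm.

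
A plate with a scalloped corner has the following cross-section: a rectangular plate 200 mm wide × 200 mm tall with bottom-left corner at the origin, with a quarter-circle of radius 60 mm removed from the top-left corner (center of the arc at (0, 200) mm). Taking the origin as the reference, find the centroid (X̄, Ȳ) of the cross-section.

X̄ = 105.67 mm, Ȳ = 94.33 mm

plate: A = 200 × 200 = 40000.00, centroid at (100.00, 100.00).
removed quarter-circle: A = −¼π·60² = -2827.43, centroid at (25.46, 174.54).
ΣA = 37172.57 mm²
ΣAX̄ = (40000.00)(100.00) + (-2827.43)(25.46) = 3928000.00 mm³
ΣAȲ = (40000.00)(100.00) + (-2827.43)(174.54) = 3506513.32 mm³
X̄ = 3928000.00 / 37172.57 = 105.67 mm
Ȳ = 3506513.32 / 37172.57 = 94.33 mm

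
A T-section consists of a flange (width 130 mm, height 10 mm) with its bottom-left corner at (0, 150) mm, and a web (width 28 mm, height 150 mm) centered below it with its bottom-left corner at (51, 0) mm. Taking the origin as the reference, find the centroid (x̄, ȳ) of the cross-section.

x̄ = 65.00 mm, ȳ = 93.91 mm

Part | A | x̄ᵢ | ȳᵢ | A·x̄ᵢ | A·ȳᵢ
web | 4200.00 | 65.00 | 75.00 | 273000.00 | 315000.00
flange | 1300.00 | 65.00 | 155.00 | 84500.00 | 201500.00
Σ | 5500.00 |  |  | 357500.00 | 516500.00
x̄ = 357500.00 / 5500.00 = 65.00 mm
ȳ = 516500.00 / 5500.00 = 93.91 mm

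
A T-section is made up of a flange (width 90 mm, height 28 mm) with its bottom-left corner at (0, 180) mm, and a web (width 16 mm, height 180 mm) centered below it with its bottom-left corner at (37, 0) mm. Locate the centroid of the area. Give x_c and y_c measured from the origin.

web: A = 16 × 180 = 2880.00, centroid at (45.00, 90.00).
flange: A = 90 × 28 = 2520.00, centroid at (45.00, 194.00).
ΣA = 5400.00 mm²
ΣAx_c = (2880.00)(45.00) + (2520.00)(45.00) = 243000.00 mm³
ΣAy_c = (2880.00)(90.00) + (2520.00)(194.00) = 748080.00 mm³
x_c = 243000.00 / 5400.00 = 45.00 mm
y_c = 748080.00 / 5400.00 = 138.53 mm

x_c = 45.00 mm, y_c = 138.53 mm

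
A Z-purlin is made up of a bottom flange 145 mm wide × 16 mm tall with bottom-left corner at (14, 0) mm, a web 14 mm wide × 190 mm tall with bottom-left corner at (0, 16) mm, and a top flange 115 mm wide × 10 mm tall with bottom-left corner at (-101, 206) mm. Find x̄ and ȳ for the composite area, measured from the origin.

bottom flange: A = 145 × 16 = 2320.00, centroid at (86.50, 8.00).
web: A = 14 × 190 = 2660.00, centroid at (7.00, 111.00).
top flange: A = 115 × 10 = 1150.00, centroid at (-43.50, 211.00).
ΣA = 6130.00 mm², ΣAx̄ = 169275.00 mm³, ΣAȳ = 556470.00 mm³.
x̄ = 169275.00/6130.00 = 27.61 mm; ȳ = 556470.00/6130.00 = 90.78 mm.

x̄ = 27.61 mm, ȳ = 90.78 mm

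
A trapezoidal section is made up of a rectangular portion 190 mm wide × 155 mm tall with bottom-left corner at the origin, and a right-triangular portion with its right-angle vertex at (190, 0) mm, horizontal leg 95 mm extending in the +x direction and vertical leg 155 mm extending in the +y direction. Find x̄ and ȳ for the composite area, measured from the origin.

rectangular portion: A = 190 × 155 = 29450.00, centroid at (95.00, 77.50).
triangular portion: A = ½·95·155 = 7362.50, centroid at (221.67, 51.67).
ΣA = 36812.50 mm²
ΣAx̄ = (29450.00)(95.00) + (7362.50)(221.67) = 4429770.83 mm³
ΣAȳ = (29450.00)(77.50) + (7362.50)(51.67) = 2662770.83 mm³
x̄ = 4429770.83 / 36812.50 = 120.33 mm
ȳ = 2662770.83 / 36812.50 = 72.33 mm

x̄ = 120.33 mm, ȳ = 72.33 mm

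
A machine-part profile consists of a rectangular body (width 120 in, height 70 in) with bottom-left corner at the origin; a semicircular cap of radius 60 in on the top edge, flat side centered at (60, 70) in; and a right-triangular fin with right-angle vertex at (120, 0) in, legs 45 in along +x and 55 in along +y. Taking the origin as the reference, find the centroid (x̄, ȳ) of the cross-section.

rectangular body: A = 120 × 70 = 8400.00, centroid at (60.00, 35.00).
semicircular top: A = ½π·60² = 5654.87, centroid at (60.00, 95.46).
triangular fin: A = ½·45·55 = 1237.50, centroid at (135.00, 18.33).
ΣA = 15292.37 in²
ΣAx̄ = (8400.00)(60.00) + (5654.87)(60.00) + (1237.50)(135.00) = 1010354.51 in³
ΣAȳ = (8400.00)(35.00) + (5654.87)(95.46) + (1237.50)(18.33) = 856528.17 in³
x̄ = 1010354.51 / 15292.37 = 66.07 in
ȳ = 856528.17 / 15292.37 = 56.01 in

x̄ = 66.07 in, ȳ = 56.01 in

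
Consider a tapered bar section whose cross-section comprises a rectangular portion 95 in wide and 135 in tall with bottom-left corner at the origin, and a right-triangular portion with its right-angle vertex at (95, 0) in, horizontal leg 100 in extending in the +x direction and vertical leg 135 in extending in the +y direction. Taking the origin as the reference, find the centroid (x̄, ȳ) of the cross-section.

x̄ = 75.37 in, ȳ = 59.74 in

rectangular portion: A = 95 × 135 = 12825.00, centroid at (47.50, 67.50).
triangular portion: A = ½·100·135 = 6750.00, centroid at (128.33, 45.00).
ΣA = 19575.00 in²
ΣAx̄ = (12825.00)(47.50) + (6750.00)(128.33) = 1475437.50 in³
ΣAȳ = (12825.00)(67.50) + (6750.00)(45.00) = 1169437.50 in³
x̄ = 1475437.50 / 19575.00 = 75.37 in
ȳ = 1169437.50 / 19575.00 = 59.74 in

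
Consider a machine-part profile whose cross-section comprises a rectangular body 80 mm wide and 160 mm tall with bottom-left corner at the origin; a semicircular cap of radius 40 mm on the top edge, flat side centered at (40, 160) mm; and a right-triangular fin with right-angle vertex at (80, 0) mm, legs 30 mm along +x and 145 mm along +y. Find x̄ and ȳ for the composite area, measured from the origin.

rectangular body: A = 80 × 160 = 12800.00, centroid at (40.00, 80.00).
semicircular top: A = ½π·40² = 2513.27, centroid at (40.00, 176.98).
triangular fin: A = ½·30·145 = 2175.00, centroid at (90.00, 48.33).
ΣA = 17488.27 mm²
ΣAx̄ = (12800.00)(40.00) + (2513.27)(40.00) + (2175.00)(90.00) = 808280.96 mm³
ΣAȳ = (12800.00)(80.00) + (2513.27)(176.98) + (2175.00)(48.33) = 1573915.53 mm³
x̄ = 808280.96 / 17488.27 = 46.22 mm
ȳ = 1573915.53 / 17488.27 = 90.00 mm

x̄ = 46.22 mm, ȳ = 90.00 mm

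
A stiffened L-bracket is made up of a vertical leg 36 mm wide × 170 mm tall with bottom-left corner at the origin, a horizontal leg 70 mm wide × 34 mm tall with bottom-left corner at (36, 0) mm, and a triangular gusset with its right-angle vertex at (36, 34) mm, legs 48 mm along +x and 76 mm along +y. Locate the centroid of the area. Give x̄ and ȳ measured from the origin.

x̄ = 36.23 mm, ȳ = 64.79 mm

vertical leg: A = 36 × 170 = 6120.00, centroid at (18.00, 85.00).
horizontal leg: A = 70 × 34 = 2380.00, centroid at (71.00, 17.00).
gusset: A = ½·48·76 = 1824.00, centroid at (52.00, 59.33).
ΣA = 10324.00 mm²
ΣAx̄ = (6120.00)(18.00) + (2380.00)(71.00) + (1824.00)(52.00) = 373988.00 mm³
ΣAȳ = (6120.00)(85.00) + (2380.00)(17.00) + (1824.00)(59.33) = 668884.00 mm³
x̄ = 373988.00 / 10324.00 = 36.23 mm
ȳ = 668884.00 / 10324.00 = 64.79 mm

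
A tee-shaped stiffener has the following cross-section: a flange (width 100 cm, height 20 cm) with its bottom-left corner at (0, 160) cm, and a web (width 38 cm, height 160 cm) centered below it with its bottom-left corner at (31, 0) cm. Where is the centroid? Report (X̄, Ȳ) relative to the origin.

X̄ = 50.00 cm, Ȳ = 102.28 cm

Part | A | x̄ᵢ | ȳᵢ | A·x̄ᵢ | A·ȳᵢ
web | 6080.00 | 50.00 | 80.00 | 304000.00 | 486400.00
flange | 2000.00 | 50.00 | 170.00 | 100000.00 | 340000.00
Σ | 8080.00 |  |  | 404000.00 | 826400.00
X̄ = 404000.00 / 8080.00 = 50.00 cm
Ȳ = 826400.00 / 8080.00 = 102.28 cm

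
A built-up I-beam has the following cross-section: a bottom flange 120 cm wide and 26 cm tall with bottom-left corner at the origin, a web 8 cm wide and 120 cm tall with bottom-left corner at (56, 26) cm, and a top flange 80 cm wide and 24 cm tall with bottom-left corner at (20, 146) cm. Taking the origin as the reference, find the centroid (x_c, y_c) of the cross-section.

x_c = 60.00 cm, y_c = 71.08 cm

bottom flange: A = 120 × 26 = 3120.00, centroid at (60.00, 13.00).
web: A = 8 × 120 = 960.00, centroid at (60.00, 86.00).
top flange: A = 80 × 24 = 1920.00, centroid at (60.00, 158.00).
ΣA = 6000.00 cm², ΣAx_c = 360000.00 cm³, ΣAy_c = 426480.00 cm³.
x_c = 360000.00/6000.00 = 60.00 cm; y_c = 426480.00/6000.00 = 71.08 cm.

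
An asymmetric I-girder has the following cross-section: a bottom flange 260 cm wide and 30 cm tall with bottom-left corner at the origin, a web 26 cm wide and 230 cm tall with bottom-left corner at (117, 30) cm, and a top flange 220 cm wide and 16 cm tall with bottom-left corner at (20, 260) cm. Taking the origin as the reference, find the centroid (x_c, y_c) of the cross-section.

Part | A | x̄ᵢ | ȳᵢ | A·x̄ᵢ | A·ȳᵢ
bottom flange | 7800.00 | 130.00 | 15.00 | 1014000.00 | 117000.00
web | 5980.00 | 130.00 | 145.00 | 777400.00 | 867100.00
top flange | 3520.00 | 130.00 | 268.00 | 457600.00 | 943360.00
Σ | 17300.00 |  |  | 2249000.00 | 1927460.00
x_c = 2249000.00 / 17300.00 = 130.00 cm
y_c = 1927460.00 / 17300.00 = 111.41 cm

x_c = 130.00 cm, y_c = 111.41 cm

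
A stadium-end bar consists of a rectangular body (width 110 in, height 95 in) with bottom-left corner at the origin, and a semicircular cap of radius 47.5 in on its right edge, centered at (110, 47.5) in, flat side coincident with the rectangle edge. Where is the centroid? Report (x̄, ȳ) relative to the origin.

rectangular body: A = 110 × 95 = 10450.00, centroid at (55.00, 47.50).
semicircular end: A = ½π·47.5² = 3544.11, centroid at (130.16, 47.50).
ΣA = 13994.11 in²
ΣAx̄ = (10450.00)(55.00) + (3544.11)(130.16) = 1036049.93 in³
ΣAȳ = (10450.00)(47.50) + (3544.11)(47.50) = 664720.19 in³
x̄ = 1036049.93 / 13994.11 = 74.03 in
ȳ = 664720.19 / 13994.11 = 47.50 in

x̄ = 74.03 in, ȳ = 47.50 in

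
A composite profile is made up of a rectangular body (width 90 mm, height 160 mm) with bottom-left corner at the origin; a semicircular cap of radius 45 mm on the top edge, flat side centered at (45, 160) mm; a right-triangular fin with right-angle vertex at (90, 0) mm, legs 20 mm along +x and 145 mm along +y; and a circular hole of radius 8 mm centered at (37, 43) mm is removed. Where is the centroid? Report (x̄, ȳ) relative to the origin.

x̄ = 49.06 mm, ȳ = 94.70 mm

Part | A | x̄ᵢ | ȳᵢ | A·x̄ᵢ | A·ȳᵢ
rectangular body | 14400.00 | 45.00 | 80.00 | 648000.00 | 1152000.00
semicircular top | 3180.86 | 45.00 | 179.10 | 143138.82 | 569688.01
triangular fin | 1450.00 | 96.67 | 48.33 | 140166.67 | 70083.33
hole | -201.06 | 37.00 | 43.00 | -7439.29 | -8645.66
Σ | 18829.80 |  |  | 923866.19 | 1783125.68
x̄ = 923866.19 / 18829.80 = 49.06 mm
ȳ = 1783125.68 / 18829.80 = 94.70 mm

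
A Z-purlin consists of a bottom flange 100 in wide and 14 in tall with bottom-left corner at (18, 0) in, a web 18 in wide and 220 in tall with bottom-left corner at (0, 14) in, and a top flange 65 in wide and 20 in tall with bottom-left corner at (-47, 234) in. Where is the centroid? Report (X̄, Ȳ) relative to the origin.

X̄ = 16.82 in, Ȳ = 122.83 in

bottom flange: A = 100 × 14 = 1400.00, centroid at (68.00, 7.00).
web: A = 18 × 220 = 3960.00, centroid at (9.00, 124.00).
top flange: A = 65 × 20 = 1300.00, centroid at (-14.50, 244.00).
ΣA = 6660.00 in²
ΣAX̄ = (1400.00)(68.00) + (3960.00)(9.00) + (1300.00)(-14.50) = 111990.00 in³
ΣAȲ = (1400.00)(7.00) + (3960.00)(124.00) + (1300.00)(244.00) = 818040.00 in³
X̄ = 111990.00 / 6660.00 = 16.82 in
Ȳ = 818040.00 / 6660.00 = 122.83 in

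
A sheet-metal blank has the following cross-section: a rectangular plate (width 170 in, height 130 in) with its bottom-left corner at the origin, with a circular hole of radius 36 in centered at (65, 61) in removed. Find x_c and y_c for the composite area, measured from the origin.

Part | A | x̄ᵢ | ȳᵢ | A·x̄ᵢ | A·ȳᵢ
plate | 22100.00 | 85.00 | 65.00 | 1878500.00 | 1436500.00
hole | -4071.50 | 65.00 | 61.00 | -264647.77 | -248361.75
Σ | 18028.50 |  |  | 1613852.23 | 1188138.25
x_c = 1613852.23 / 18028.50 = 89.52 in
y_c = 1188138.25 / 18028.50 = 65.90 in

x_c = 89.52 in, y_c = 65.90 in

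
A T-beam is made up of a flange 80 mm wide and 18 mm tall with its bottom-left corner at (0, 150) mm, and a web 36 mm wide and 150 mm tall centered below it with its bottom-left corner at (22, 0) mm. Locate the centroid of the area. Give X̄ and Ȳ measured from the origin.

web: A = 36 × 150 = 5400.00, centroid at (40.00, 75.00).
flange: A = 80 × 18 = 1440.00, centroid at (40.00, 159.00).
ΣA = 6840.00 mm²
ΣAX̄ = (5400.00)(40.00) + (1440.00)(40.00) = 273600.00 mm³
ΣAȲ = (5400.00)(75.00) + (1440.00)(159.00) = 633960.00 mm³
X̄ = 273600.00 / 6840.00 = 40.00 mm
Ȳ = 633960.00 / 6840.00 = 92.68 mm

X̄ = 40.00 mm, Ȳ = 92.68 mm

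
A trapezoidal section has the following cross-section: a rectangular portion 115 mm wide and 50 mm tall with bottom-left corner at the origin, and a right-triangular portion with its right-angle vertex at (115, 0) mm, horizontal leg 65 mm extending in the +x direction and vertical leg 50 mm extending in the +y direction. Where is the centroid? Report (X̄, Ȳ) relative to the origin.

X̄ = 74.94 mm, Ȳ = 23.16 mm

rectangular portion: A = 115 × 50 = 5750.00, centroid at (57.50, 25.00).
triangular portion: A = ½·65·50 = 1625.00, centroid at (136.67, 16.67).
ΣA = 7375.00 mm²
ΣAX̄ = (5750.00)(57.50) + (1625.00)(136.67) = 552708.33 mm³
ΣAȲ = (5750.00)(25.00) + (1625.00)(16.67) = 170833.33 mm³
X̄ = 552708.33 / 7375.00 = 74.94 mm
Ȳ = 170833.33 / 7375.00 = 23.16 mm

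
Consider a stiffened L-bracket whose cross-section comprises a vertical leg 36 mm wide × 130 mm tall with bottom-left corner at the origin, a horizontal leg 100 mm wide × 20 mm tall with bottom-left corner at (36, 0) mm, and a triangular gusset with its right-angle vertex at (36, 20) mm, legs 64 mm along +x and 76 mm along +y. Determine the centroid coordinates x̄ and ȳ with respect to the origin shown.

vertical leg: A = 36 × 130 = 4680.00, centroid at (18.00, 65.00).
horizontal leg: A = 100 × 20 = 2000.00, centroid at (86.00, 10.00).
gusset: A = ½·64·76 = 2432.00, centroid at (57.33, 45.33).
ΣA = 9112.00 mm², ΣAx̄ = 395674.67 mm³, ΣAȳ = 434450.67 mm³.
x̄ = 395674.67/9112.00 = 43.42 mm; ȳ = 434450.67/9112.00 = 47.68 mm.

x̄ = 43.42 mm, ȳ = 47.68 mm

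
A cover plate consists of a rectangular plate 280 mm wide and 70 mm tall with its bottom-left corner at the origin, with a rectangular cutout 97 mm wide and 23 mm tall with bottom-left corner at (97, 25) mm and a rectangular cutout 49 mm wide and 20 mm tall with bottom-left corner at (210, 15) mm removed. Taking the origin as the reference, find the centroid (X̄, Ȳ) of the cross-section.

X̄ = 133.60 mm, Ȳ = 35.39 mm

plate: A = 280 × 70 = 19600.00, centroid at (140.00, 35.00).
hole 1: A = −(97 × 23) = -2231.00, centroid at (145.50, 36.50).
hole 2: A = −(49 × 20) = -980.00, centroid at (234.50, 25.00).
ΣA = 16389.00 mm²
ΣAX̄ = (19600.00)(140.00) + (-2231.00)(145.50) + (-980.00)(234.50) = 2189579.50 mm³
ΣAȲ = (19600.00)(35.00) + (-2231.00)(36.50) + (-980.00)(25.00) = 580068.50 mm³
X̄ = 2189579.50 / 16389.00 = 133.60 mm
Ȳ = 580068.50 / 16389.00 = 35.39 mm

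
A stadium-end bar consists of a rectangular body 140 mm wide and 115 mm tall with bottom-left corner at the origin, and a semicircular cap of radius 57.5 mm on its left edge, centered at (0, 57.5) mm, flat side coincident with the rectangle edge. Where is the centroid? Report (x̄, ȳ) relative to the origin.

rectangular body: A = 140 × 115 = 16100.00, centroid at (70.00, 57.50).
semicircular end: A = ½π·57.5² = 5193.45, centroid at (-24.40, 57.50).
ΣA = 21293.45 mm², ΣAx̄ = 1000260.42 mm³, ΣAȳ = 1224373.11 mm³.
x̄ = 1000260.42/21293.45 = 46.98 mm; ȳ = 1224373.11/21293.45 = 57.50 mm.

x̄ = 46.98 mm, ȳ = 57.50 mm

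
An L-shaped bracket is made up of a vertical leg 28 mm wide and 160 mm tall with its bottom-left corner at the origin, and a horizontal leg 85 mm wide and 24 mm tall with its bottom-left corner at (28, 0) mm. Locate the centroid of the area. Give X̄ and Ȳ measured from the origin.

X̄ = 31.68 mm, Ȳ = 58.72 mm

Part | A | x̄ᵢ | ȳᵢ | A·x̄ᵢ | A·ȳᵢ
vertical leg | 4480.00 | 14.00 | 80.00 | 62720.00 | 358400.00
horizontal leg | 2040.00 | 70.50 | 12.00 | 143820.00 | 24480.00
Σ | 6520.00 |  |  | 206540.00 | 382880.00
X̄ = 206540.00 / 6520.00 = 31.68 mm
Ȳ = 382880.00 / 6520.00 = 58.72 mm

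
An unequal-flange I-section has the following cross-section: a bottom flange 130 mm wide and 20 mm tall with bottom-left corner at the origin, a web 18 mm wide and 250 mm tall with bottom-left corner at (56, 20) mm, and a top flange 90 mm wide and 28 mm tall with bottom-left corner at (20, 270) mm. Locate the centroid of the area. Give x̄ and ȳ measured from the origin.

x̄ = 65.00 mm, ȳ = 144.93 mm

Part | A | x̄ᵢ | ȳᵢ | A·x̄ᵢ | A·ȳᵢ
bottom flange | 2600.00 | 65.00 | 10.00 | 169000.00 | 26000.00
web | 4500.00 | 65.00 | 145.00 | 292500.00 | 652500.00
top flange | 2520.00 | 65.00 | 284.00 | 163800.00 | 715680.00
Σ | 9620.00 |  |  | 625300.00 | 1394180.00
x̄ = 625300.00 / 9620.00 = 65.00 mm
ȳ = 1394180.00 / 9620.00 = 144.93 mm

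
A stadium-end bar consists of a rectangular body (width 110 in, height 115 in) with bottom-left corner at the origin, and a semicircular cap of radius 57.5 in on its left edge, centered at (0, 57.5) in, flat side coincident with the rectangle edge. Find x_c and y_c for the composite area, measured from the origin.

rectangular body: A = 110 × 115 = 12650.00, centroid at (55.00, 57.50).
semicircular end: A = ½π·57.5² = 5193.45, centroid at (-24.40, 57.50).
ΣA = 17843.45 in²
ΣAx_c = (12650.00)(55.00) + (5193.45)(-24.40) = 569010.42 in³
ΣAy_c = (12650.00)(57.50) + (5193.45)(57.50) = 1025998.11 in³
x_c = 569010.42 / 17843.45 = 31.89 in
y_c = 1025998.11 / 17843.45 = 57.50 in

x_c = 31.89 in, y_c = 57.50 in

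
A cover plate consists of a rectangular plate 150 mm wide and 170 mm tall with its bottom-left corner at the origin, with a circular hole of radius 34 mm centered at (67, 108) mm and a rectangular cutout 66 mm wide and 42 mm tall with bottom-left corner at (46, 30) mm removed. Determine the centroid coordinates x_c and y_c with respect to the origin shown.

x_c = 75.94 mm, y_c = 85.56 mm

Part | A | x̄ᵢ | ȳᵢ | A·x̄ᵢ | A·ȳᵢ
plate | 25500.00 | 75.00 | 85.00 | 1912500.00 | 2167500.00
hole 1 | -3631.68 | 67.00 | 108.00 | -243322.63 | -392221.56
hole 2 | -2772.00 | 79.00 | 51.00 | -218988.00 | -141372.00
Σ | 19096.32 |  |  | 1450189.37 | 1633906.44
x_c = 1450189.37 / 19096.32 = 75.94 mm
y_c = 1633906.44 / 19096.32 = 85.56 mm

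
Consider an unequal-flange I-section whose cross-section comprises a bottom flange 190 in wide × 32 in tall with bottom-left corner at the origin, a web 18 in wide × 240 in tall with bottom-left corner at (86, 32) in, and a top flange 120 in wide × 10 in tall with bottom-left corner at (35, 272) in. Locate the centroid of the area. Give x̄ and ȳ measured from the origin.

x̄ = 95.00 in, ȳ = 93.65 in

Part | A | x̄ᵢ | ȳᵢ | A·x̄ᵢ | A·ȳᵢ
bottom flange | 6080.00 | 95.00 | 16.00 | 577600.00 | 97280.00
web | 4320.00 | 95.00 | 152.00 | 410400.00 | 656640.00
top flange | 1200.00 | 95.00 | 277.00 | 114000.00 | 332400.00
Σ | 11600.00 |  |  | 1102000.00 | 1086320.00
x̄ = 1102000.00 / 11600.00 = 95.00 in
ȳ = 1086320.00 / 11600.00 = 93.65 in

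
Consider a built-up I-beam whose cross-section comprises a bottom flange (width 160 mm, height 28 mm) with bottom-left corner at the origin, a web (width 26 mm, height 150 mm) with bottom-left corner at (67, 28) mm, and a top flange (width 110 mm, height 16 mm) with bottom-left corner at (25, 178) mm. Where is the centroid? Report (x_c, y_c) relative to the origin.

bottom flange: A = 160 × 28 = 4480.00, centroid at (80.00, 14.00).
web: A = 26 × 150 = 3900.00, centroid at (80.00, 103.00).
top flange: A = 110 × 16 = 1760.00, centroid at (80.00, 186.00).
ΣA = 10140.00 mm², ΣAx_c = 811200.00 mm³, ΣAy_c = 791780.00 mm³.
x_c = 811200.00/10140.00 = 80.00 mm; y_c = 791780.00/10140.00 = 78.08 mm.

x_c = 80.00 mm, y_c = 78.08 mm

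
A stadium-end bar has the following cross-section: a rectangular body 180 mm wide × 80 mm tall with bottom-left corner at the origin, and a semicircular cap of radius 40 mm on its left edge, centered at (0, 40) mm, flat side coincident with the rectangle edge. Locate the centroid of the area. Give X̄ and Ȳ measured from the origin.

X̄ = 74.10 mm, Ȳ = 40.00 mm

rectangular body: A = 180 × 80 = 14400.00, centroid at (90.00, 40.00).
semicircular end: A = ½π·40² = 2513.27, centroid at (-16.98, 40.00).
ΣA = 16913.27 mm²
ΣAX̄ = (14400.00)(90.00) + (2513.27)(-16.98) = 1253333.33 mm³
ΣAȲ = (14400.00)(40.00) + (2513.27)(40.00) = 676530.96 mm³
X̄ = 1253333.33 / 16913.27 = 74.10 mm
Ȳ = 676530.96 / 16913.27 = 40.00 mm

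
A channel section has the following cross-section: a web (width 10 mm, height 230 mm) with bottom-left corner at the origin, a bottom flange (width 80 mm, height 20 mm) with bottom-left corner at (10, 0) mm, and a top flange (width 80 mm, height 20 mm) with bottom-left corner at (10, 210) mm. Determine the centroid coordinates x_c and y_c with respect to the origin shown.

Part | A | x̄ᵢ | ȳᵢ | A·x̄ᵢ | A·ȳᵢ
web | 2300.00 | 5.00 | 115.00 | 11500.00 | 264500.00
bottom flange | 1600.00 | 50.00 | 10.00 | 80000.00 | 16000.00
top flange | 1600.00 | 50.00 | 220.00 | 80000.00 | 352000.00
Σ | 5500.00 |  |  | 171500.00 | 632500.00
x_c = 171500.00 / 5500.00 = 31.18 mm
y_c = 632500.00 / 5500.00 = 115.00 mm

x_c = 31.18 mm, y_c = 115.00 mm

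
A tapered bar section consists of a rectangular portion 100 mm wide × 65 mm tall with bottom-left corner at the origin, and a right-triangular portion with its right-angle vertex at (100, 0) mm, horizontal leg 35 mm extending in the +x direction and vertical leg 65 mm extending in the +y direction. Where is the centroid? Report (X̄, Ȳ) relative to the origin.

X̄ = 59.18 mm, Ȳ = 30.89 mm

rectangular portion: A = 100 × 65 = 6500.00, centroid at (50.00, 32.50).
triangular portion: A = ½·35·65 = 1137.50, centroid at (111.67, 21.67).
ΣA = 7637.50 mm², ΣAX̄ = 452020.83 mm³, ΣAȲ = 235895.83 mm³.
X̄ = 452020.83/7637.50 = 59.18 mm; Ȳ = 235895.83/7637.50 = 30.89 mm.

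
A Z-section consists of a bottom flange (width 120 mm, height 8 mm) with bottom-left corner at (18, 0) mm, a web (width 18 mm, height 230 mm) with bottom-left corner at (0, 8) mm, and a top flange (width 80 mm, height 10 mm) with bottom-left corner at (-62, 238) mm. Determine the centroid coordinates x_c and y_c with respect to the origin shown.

bottom flange: A = 120 × 8 = 960.00, centroid at (78.00, 4.00).
web: A = 18 × 230 = 4140.00, centroid at (9.00, 123.00).
top flange: A = 80 × 10 = 800.00, centroid at (-22.00, 243.00).
ΣA = 5900.00 mm²
ΣAx_c = (960.00)(78.00) + (4140.00)(9.00) + (800.00)(-22.00) = 94540.00 mm³
ΣAy_c = (960.00)(4.00) + (4140.00)(123.00) + (800.00)(243.00) = 707460.00 mm³
x_c = 94540.00 / 5900.00 = 16.02 mm
y_c = 707460.00 / 5900.00 = 119.91 mm

x_c = 16.02 mm, y_c = 119.91 mm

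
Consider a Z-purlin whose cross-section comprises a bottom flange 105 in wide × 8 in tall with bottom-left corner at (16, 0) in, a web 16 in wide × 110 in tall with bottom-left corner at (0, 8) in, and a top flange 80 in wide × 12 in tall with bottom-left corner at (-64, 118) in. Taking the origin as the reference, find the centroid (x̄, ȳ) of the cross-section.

x̄ = 13.65 in, ȳ = 65.53 in

bottom flange: A = 105 × 8 = 840.00, centroid at (68.50, 4.00).
web: A = 16 × 110 = 1760.00, centroid at (8.00, 63.00).
top flange: A = 80 × 12 = 960.00, centroid at (-24.00, 124.00).
ΣA = 3560.00 in²
ΣAx̄ = (840.00)(68.50) + (1760.00)(8.00) + (960.00)(-24.00) = 48580.00 in³
ΣAȳ = (840.00)(4.00) + (1760.00)(63.00) + (960.00)(124.00) = 233280.00 in³
x̄ = 48580.00 / 3560.00 = 13.65 in
ȳ = 233280.00 / 3560.00 = 65.53 in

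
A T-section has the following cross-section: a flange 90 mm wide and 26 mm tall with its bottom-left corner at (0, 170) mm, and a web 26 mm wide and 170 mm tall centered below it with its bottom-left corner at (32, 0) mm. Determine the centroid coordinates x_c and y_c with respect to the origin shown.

x_c = 45.00 mm, y_c = 118.92 mm

web: A = 26 × 170 = 4420.00, centroid at (45.00, 85.00).
flange: A = 90 × 26 = 2340.00, centroid at (45.00, 183.00).
ΣA = 6760.00 mm², ΣAx_c = 304200.00 mm³, ΣAy_c = 803920.00 mm³.
x_c = 304200.00/6760.00 = 45.00 mm; y_c = 803920.00/6760.00 = 118.92 mm.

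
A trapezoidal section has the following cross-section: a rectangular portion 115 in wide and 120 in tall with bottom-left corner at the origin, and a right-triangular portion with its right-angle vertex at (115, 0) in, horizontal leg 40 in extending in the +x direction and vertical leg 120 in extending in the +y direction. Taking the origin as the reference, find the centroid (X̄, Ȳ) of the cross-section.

X̄ = 67.99 in, Ȳ = 57.04 in

rectangular portion: A = 115 × 120 = 13800.00, centroid at (57.50, 60.00).
triangular portion: A = ½·40·120 = 2400.00, centroid at (128.33, 40.00).
ΣA = 16200.00 in²
ΣAX̄ = (13800.00)(57.50) + (2400.00)(128.33) = 1101500.00 in³
ΣAȲ = (13800.00)(60.00) + (2400.00)(40.00) = 924000.00 in³
X̄ = 1101500.00 / 16200.00 = 67.99 in
Ȳ = 924000.00 / 16200.00 = 57.04 in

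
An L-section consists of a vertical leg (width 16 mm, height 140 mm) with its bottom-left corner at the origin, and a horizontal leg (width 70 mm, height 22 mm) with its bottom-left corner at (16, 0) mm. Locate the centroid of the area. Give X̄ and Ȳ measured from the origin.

vertical leg: A = 16 × 140 = 2240.00, centroid at (8.00, 70.00).
horizontal leg: A = 70 × 22 = 1540.00, centroid at (51.00, 11.00).
ΣA = 3780.00 mm², ΣAX̄ = 96460.00 mm³, ΣAȲ = 173740.00 mm³.
X̄ = 96460.00/3780.00 = 25.52 mm; Ȳ = 173740.00/3780.00 = 45.96 mm.

X̄ = 25.52 mm, Ȳ = 45.96 mm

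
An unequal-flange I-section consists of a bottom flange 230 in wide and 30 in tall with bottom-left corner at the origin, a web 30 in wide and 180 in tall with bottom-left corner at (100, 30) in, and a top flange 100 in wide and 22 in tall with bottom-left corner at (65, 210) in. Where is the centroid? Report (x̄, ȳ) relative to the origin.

x̄ = 115.00 in, ȳ = 85.36 in

Part | A | x̄ᵢ | ȳᵢ | A·x̄ᵢ | A·ȳᵢ
bottom flange | 6900.00 | 115.00 | 15.00 | 793500.00 | 103500.00
web | 5400.00 | 115.00 | 120.00 | 621000.00 | 648000.00
top flange | 2200.00 | 115.00 | 221.00 | 253000.00 | 486200.00
Σ | 14500.00 |  |  | 1667500.00 | 1237700.00
x̄ = 1667500.00 / 14500.00 = 115.00 in
ȳ = 1237700.00 / 14500.00 = 85.36 in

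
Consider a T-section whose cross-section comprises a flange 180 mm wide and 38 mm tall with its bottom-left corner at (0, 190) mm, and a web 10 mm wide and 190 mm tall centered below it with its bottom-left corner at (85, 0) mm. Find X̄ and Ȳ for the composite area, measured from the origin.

X̄ = 90.00 mm, Ȳ = 184.22 mm

web: A = 10 × 190 = 1900.00, centroid at (90.00, 95.00).
flange: A = 180 × 38 = 6840.00, centroid at (90.00, 209.00).
ΣA = 8740.00 mm², ΣAX̄ = 786600.00 mm³, ΣAȲ = 1610060.00 mm³.
X̄ = 786600.00/8740.00 = 90.00 mm; Ȳ = 1610060.00/8740.00 = 184.22 mm.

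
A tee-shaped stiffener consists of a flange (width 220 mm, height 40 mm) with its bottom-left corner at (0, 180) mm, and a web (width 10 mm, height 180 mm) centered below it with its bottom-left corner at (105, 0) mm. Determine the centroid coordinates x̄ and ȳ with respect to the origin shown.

x̄ = 110.00 mm, ȳ = 181.32 mm

Part | A | x̄ᵢ | ȳᵢ | A·x̄ᵢ | A·ȳᵢ
web | 1800.00 | 110.00 | 90.00 | 198000.00 | 162000.00
flange | 8800.00 | 110.00 | 200.00 | 968000.00 | 1760000.00
Σ | 10600.00 |  |  | 1166000.00 | 1922000.00
x̄ = 1166000.00 / 10600.00 = 110.00 mm
ȳ = 1922000.00 / 10600.00 = 181.32 mm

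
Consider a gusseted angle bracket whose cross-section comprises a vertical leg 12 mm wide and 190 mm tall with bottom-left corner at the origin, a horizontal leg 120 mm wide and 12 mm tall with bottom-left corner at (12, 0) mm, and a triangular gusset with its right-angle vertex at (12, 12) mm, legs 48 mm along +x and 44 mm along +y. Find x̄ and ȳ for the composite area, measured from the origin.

x̄ = 30.76 mm, ȳ = 53.06 mm

vertical leg: A = 12 × 190 = 2280.00, centroid at (6.00, 95.00).
horizontal leg: A = 120 × 12 = 1440.00, centroid at (72.00, 6.00).
gusset: A = ½·48·44 = 1056.00, centroid at (28.00, 26.67).
ΣA = 4776.00 mm², ΣAx̄ = 146928.00 mm³, ΣAȳ = 253400.00 mm³.
x̄ = 146928.00/4776.00 = 30.76 mm; ȳ = 253400.00/4776.00 = 53.06 mm.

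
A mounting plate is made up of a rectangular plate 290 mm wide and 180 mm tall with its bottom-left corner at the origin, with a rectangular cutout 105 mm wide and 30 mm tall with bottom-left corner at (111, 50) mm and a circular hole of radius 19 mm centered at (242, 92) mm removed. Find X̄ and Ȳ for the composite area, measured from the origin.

X̄ = 141.49 mm, Ȳ = 91.60 mm

plate: A = 290 × 180 = 52200.00, centroid at (145.00, 90.00).
hole 1: A = −(105 × 30) = -3150.00, centroid at (163.50, 65.00).
hole 2: A = −π·19² = -1134.11, centroid at (242.00, 92.00).
ΣA = 47915.89 mm²
ΣAX̄ = (52200.00)(145.00) + (-3150.00)(163.50) + (-1134.11)(242.00) = 6779519.18 mm³
ΣAȲ = (52200.00)(90.00) + (-3150.00)(65.00) + (-1134.11)(92.00) = 4388911.42 mm³
X̄ = 6779519.18 / 47915.89 = 141.49 mm
Ȳ = 4388911.42 / 47915.89 = 91.60 mm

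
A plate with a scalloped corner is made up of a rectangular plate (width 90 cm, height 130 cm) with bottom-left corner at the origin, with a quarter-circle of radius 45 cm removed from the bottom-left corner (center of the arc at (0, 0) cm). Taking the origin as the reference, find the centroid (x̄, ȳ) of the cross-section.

Part | A | x̄ᵢ | ȳᵢ | A·x̄ᵢ | A·ȳᵢ
plate | 11700.00 | 45.00 | 65.00 | 526500.00 | 760500.00
removed quarter-circle | -1590.43 | 19.10 | 19.10 | -30375.00 | -30375.00
Σ | 10109.57 |  |  | 496125.00 | 730125.00
x̄ = 496125.00 / 10109.57 = 49.07 cm
ȳ = 730125.00 / 10109.57 = 72.22 cm

x̄ = 49.07 cm, ȳ = 72.22 cm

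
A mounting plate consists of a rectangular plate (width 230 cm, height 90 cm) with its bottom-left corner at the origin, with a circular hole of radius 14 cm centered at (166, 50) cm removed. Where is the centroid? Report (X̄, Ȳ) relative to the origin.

Part | A | x̄ᵢ | ȳᵢ | A·x̄ᵢ | A·ȳᵢ
plate | 20700.00 | 115.00 | 45.00 | 2380500.00 | 931500.00
hole | -615.75 | 166.00 | 50.00 | -102214.86 | -30787.61
Σ | 20084.25 |  |  | 2278285.14 | 900712.39
X̄ = 2278285.14 / 20084.25 = 113.44 cm
Ȳ = 900712.39 / 20084.25 = 44.85 cm

X̄ = 113.44 cm, Ȳ = 44.85 cm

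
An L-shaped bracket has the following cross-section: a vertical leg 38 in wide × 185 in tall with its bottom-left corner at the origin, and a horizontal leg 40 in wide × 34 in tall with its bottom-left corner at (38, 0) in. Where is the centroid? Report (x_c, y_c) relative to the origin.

Part | A | x̄ᵢ | ȳᵢ | A·x̄ᵢ | A·ȳᵢ
vertical leg | 7030.00 | 19.00 | 92.50 | 133570.00 | 650275.00
horizontal leg | 1360.00 | 58.00 | 17.00 | 78880.00 | 23120.00
Σ | 8390.00 |  |  | 212450.00 | 673395.00
x_c = 212450.00 / 8390.00 = 25.32 in
y_c = 673395.00 / 8390.00 = 80.26 in

x_c = 25.32 in, y_c = 80.26 in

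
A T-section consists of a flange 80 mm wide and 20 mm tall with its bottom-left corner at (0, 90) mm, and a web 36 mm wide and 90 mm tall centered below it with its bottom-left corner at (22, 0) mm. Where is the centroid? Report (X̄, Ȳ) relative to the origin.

X̄ = 40.00 mm, Ȳ = 63.18 mm

web: A = 36 × 90 = 3240.00, centroid at (40.00, 45.00).
flange: A = 80 × 20 = 1600.00, centroid at (40.00, 100.00).
ΣA = 4840.00 mm²
ΣAX̄ = (3240.00)(40.00) + (1600.00)(40.00) = 193600.00 mm³
ΣAȲ = (3240.00)(45.00) + (1600.00)(100.00) = 305800.00 mm³
X̄ = 193600.00 / 4840.00 = 40.00 mm
Ȳ = 305800.00 / 4840.00 = 63.18 mm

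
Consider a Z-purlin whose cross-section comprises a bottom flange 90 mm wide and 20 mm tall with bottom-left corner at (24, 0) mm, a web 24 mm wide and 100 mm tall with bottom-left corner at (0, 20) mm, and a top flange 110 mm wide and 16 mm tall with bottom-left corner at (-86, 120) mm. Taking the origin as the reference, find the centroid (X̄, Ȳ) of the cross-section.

Part | A | x̄ᵢ | ȳᵢ | A·x̄ᵢ | A·ȳᵢ
bottom flange | 1800.00 | 69.00 | 10.00 | 124200.00 | 18000.00
web | 2400.00 | 12.00 | 70.00 | 28800.00 | 168000.00
top flange | 1760.00 | -31.00 | 128.00 | -54560.00 | 225280.00
Σ | 5960.00 |  |  | 98440.00 | 411280.00
X̄ = 98440.00 / 5960.00 = 16.52 mm
Ȳ = 411280.00 / 5960.00 = 69.01 mm

X̄ = 16.52 mm, Ȳ = 69.01 mm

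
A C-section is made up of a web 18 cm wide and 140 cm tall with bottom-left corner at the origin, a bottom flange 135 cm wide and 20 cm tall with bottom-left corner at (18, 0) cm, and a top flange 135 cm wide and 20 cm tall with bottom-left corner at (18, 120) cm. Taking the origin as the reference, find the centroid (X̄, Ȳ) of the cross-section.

X̄ = 61.16 cm, Ȳ = 70.00 cm

web: A = 18 × 140 = 2520.00, centroid at (9.00, 70.00).
bottom flange: A = 135 × 20 = 2700.00, centroid at (85.50, 10.00).
top flange: A = 135 × 20 = 2700.00, centroid at (85.50, 130.00).
ΣA = 7920.00 cm²
ΣAX̄ = (2520.00)(9.00) + (2700.00)(85.50) + (2700.00)(85.50) = 484380.00 cm³
ΣAȲ = (2520.00)(70.00) + (2700.00)(10.00) + (2700.00)(130.00) = 554400.00 cm³
X̄ = 484380.00 / 7920.00 = 61.16 cm
Ȳ = 554400.00 / 7920.00 = 70.00 cm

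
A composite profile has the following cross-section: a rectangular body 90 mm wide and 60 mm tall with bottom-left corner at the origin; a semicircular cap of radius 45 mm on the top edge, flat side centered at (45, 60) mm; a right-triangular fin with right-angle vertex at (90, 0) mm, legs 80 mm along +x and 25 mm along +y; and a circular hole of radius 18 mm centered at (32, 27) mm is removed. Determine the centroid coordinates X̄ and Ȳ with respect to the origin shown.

rectangular body: A = 90 × 60 = 5400.00, centroid at (45.00, 30.00).
semicircular top: A = ½π·45² = 3180.86, centroid at (45.00, 79.10).
triangular fin: A = ½·80·25 = 1000.00, centroid at (116.67, 8.33).
hole: A = −π·18² = -1017.88, centroid at (32.00, 27.00).
ΣA = 8562.99 mm²
ΣAX̄ = (5400.00)(45.00) + (3180.86)(45.00) + (1000.00)(116.67) + (-1017.88)(32.00) = 470233.45 mm³
ΣAȲ = (5400.00)(30.00) + (3180.86)(79.10) + (1000.00)(8.33) + (-1017.88)(27.00) = 394452.43 mm³
X̄ = 470233.45 / 8562.99 = 54.91 mm
Ȳ = 394452.43 / 8562.99 = 46.06 mm

X̄ = 54.91 mm, Ȳ = 46.06 mm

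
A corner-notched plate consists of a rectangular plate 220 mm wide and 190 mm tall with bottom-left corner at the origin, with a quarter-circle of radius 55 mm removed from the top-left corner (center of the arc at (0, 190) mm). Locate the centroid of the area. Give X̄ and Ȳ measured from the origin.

Part | A | x̄ᵢ | ȳᵢ | A·x̄ᵢ | A·ȳᵢ
plate | 41800.00 | 110.00 | 95.00 | 4598000.00 | 3971000.00
removed quarter-circle | -2375.83 | 23.34 | 166.66 | -55458.33 | -395949.26
Σ | 39424.17 |  |  | 4542541.67 | 3575050.74
X̄ = 4542541.67 / 39424.17 = 115.22 mm
Ȳ = 3575050.74 / 39424.17 = 90.68 mm

X̄ = 115.22 mm, Ȳ = 90.68 mm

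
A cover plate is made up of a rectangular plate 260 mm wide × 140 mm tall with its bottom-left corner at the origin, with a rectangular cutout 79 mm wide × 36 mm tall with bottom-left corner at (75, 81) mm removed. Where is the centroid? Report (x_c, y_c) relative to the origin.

plate: A = 260 × 140 = 36400.00, centroid at (130.00, 70.00).
hole: A = −(79 × 36) = -2844.00, centroid at (114.50, 99.00).
ΣA = 33556.00 mm², ΣAx_c = 4406362.00 mm³, ΣAy_c = 2266444.00 mm³.
x_c = 4406362.00/33556.00 = 131.31 mm; y_c = 2266444.00/33556.00 = 67.54 mm.

x_c = 131.31 mm, y_c = 67.54 mm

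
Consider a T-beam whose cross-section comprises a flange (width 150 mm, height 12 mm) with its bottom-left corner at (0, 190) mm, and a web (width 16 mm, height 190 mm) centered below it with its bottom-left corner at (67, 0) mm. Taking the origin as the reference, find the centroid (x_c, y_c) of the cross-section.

web: A = 16 × 190 = 3040.00, centroid at (75.00, 95.00).
flange: A = 150 × 12 = 1800.00, centroid at (75.00, 196.00).
ΣA = 4840.00 mm², ΣAx_c = 363000.00 mm³, ΣAy_c = 641600.00 mm³.
x_c = 363000.00/4840.00 = 75.00 mm; y_c = 641600.00/4840.00 = 132.56 mm.

x_c = 75.00 mm, y_c = 132.56 mm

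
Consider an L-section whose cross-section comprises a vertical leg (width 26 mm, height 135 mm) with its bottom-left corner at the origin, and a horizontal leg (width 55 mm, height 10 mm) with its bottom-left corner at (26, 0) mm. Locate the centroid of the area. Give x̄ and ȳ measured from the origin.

Part | A | x̄ᵢ | ȳᵢ | A·x̄ᵢ | A·ȳᵢ
vertical leg | 3510.00 | 13.00 | 67.50 | 45630.00 | 236925.00
horizontal leg | 550.00 | 53.50 | 5.00 | 29425.00 | 2750.00
Σ | 4060.00 |  |  | 75055.00 | 239675.00
x̄ = 75055.00 / 4060.00 = 18.49 mm
ȳ = 239675.00 / 4060.00 = 59.03 mm

x̄ = 18.49 mm, ȳ = 59.03 mm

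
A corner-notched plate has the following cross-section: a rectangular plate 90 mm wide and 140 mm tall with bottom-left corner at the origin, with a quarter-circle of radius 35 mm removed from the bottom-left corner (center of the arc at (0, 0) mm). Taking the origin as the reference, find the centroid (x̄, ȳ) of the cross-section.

x̄ = 47.49 mm, ȳ = 74.56 mm

plate: A = 90 × 140 = 12600.00, centroid at (45.00, 70.00).
removed quarter-circle: A = −¼π·35² = -962.11, centroid at (14.85, 14.85).
ΣA = 11637.89 mm²
ΣAx̄ = (12600.00)(45.00) + (-962.11)(14.85) = 552708.33 mm³
ΣAȳ = (12600.00)(70.00) + (-962.11)(14.85) = 867708.33 mm³
x̄ = 552708.33 / 11637.89 = 47.49 mm
ȳ = 867708.33 / 11637.89 = 74.56 mm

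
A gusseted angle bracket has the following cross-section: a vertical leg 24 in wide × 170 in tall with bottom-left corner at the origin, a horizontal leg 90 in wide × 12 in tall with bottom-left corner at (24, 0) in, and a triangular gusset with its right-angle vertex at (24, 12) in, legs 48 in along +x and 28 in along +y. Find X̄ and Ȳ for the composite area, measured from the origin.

vertical leg: A = 24 × 170 = 4080.00, centroid at (12.00, 85.00).
horizontal leg: A = 90 × 12 = 1080.00, centroid at (69.00, 6.00).
gusset: A = ½·48·28 = 672.00, centroid at (40.00, 21.33).
ΣA = 5832.00 in², ΣAX̄ = 150360.00 in³, ΣAȲ = 367616.00 in³.
X̄ = 150360.00/5832.00 = 25.78 in; Ȳ = 367616.00/5832.00 = 63.03 in.

X̄ = 25.78 in, Ȳ = 63.03 in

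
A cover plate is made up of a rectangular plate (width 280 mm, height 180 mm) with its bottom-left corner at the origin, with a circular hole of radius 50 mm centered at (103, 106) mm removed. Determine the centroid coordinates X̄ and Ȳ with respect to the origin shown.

X̄ = 146.83 mm, Ȳ = 87.05 mm

plate: A = 280 × 180 = 50400.00, centroid at (140.00, 90.00).
hole: A = −π·50² = -7853.98, centroid at (103.00, 106.00).
ΣA = 42546.02 mm², ΣAX̄ = 6247039.89 mm³, ΣAȲ = 3703477.95 mm³.
X̄ = 6247039.89/42546.02 = 146.83 mm; Ȳ = 3703477.95/42546.02 = 87.05 mm.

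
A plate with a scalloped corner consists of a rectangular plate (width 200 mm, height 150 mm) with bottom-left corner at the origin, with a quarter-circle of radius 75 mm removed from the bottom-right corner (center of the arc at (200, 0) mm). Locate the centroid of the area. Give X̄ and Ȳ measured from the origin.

X̄ = 88.23 mm, Ȳ = 82.46 mm

plate: A = 200 × 150 = 30000.00, centroid at (100.00, 75.00).
removed quarter-circle: A = −¼π·75² = -4417.86, centroid at (168.17, 31.83).
ΣA = 25582.14 mm²
ΣAX̄ = (30000.00)(100.00) + (-4417.86)(168.17) = 2257052.07 mm³
ΣAȲ = (30000.00)(75.00) + (-4417.86)(31.83) = 2109375.00 mm³
X̄ = 2257052.07 / 25582.14 = 88.23 mm
Ȳ = 2109375.00 / 25582.14 = 82.46 mm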